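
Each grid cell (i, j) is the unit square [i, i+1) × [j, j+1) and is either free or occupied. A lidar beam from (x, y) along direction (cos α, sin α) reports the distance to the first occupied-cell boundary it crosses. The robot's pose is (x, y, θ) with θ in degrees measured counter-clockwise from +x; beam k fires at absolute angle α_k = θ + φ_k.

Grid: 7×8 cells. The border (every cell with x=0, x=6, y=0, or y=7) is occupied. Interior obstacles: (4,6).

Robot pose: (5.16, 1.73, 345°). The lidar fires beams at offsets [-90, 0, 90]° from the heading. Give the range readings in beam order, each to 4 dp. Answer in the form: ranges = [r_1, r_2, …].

beam 1: φ=-90°, α=255°
  dir = (cos 255°, sin 255°) = (-0.2588, -0.9659); from cell (5,1)
  next x-line at t=0.6182, next y-line at t=0.7558; Δt_x=3.8637, Δt_y=1.0353
    x: enter (4,1) at t=0.6182
    y: enter (4,0) at t=0.7558 ← occupied
  → r_1 = 0.7558
beam 2: φ=0°, α=345°
  dir = (cos 345°, sin 345°) = (0.9659, -0.2588); from cell (5,1)
  next x-line at t=0.8696, next y-line at t=2.8205; Δt_x=1.0353, Δt_y=3.8637
    x: enter (6,1) at t=0.8696 ← occupied
  → r_2 = 0.8696
beam 3: φ=90°, α=75°
  dir = (cos 75°, sin 75°) = (0.2588, 0.9659); from cell (5,1)
  next x-line at t=3.2455, next y-line at t=0.2795; Δt_x=3.8637, Δt_y=1.0353
    y: enter (5,2) at t=0.2795
    y: enter (5,3) at t=1.3148
    y: enter (5,4) at t=2.3501
    x: enter (6,4) at t=3.2455 ← occupied
  → r_3 = 3.2455

ranges = [0.7558, 0.8696, 3.2455]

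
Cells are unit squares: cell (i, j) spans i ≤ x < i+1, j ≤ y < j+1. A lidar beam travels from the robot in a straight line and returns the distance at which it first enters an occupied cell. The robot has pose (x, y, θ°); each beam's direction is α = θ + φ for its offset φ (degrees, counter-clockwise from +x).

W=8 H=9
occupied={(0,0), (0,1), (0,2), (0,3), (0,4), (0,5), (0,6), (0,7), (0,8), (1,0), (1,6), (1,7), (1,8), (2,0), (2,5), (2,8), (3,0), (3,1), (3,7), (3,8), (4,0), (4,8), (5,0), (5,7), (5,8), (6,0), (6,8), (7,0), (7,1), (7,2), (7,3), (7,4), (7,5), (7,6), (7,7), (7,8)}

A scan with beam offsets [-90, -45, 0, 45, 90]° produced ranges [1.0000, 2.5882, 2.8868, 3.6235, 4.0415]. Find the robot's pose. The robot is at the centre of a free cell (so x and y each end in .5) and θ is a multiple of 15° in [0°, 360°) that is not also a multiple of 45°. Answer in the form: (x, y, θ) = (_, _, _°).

Candidates: 36 free-cell centres × 16 headings = 576 poses. Raycast each; keep the one whose scan matches to 4 dp.
  (4.5, 5.5, 15°): beam 1 = 4.6587 ≠ 1.0000 ✗
  (4.5, 5.5, 255°): beam 1 = 1.5529 ≠ 1.0000 ✗
  (4.5, 2.5, 240°): beam 1 = 4.0415 ≠ 1.0000 ✗
  (2.5, 1.5, 150°): beam 1 = 6.3509 ≠ 1.0000 ✗
  …
  (3.5, 4.5, 210°): r_1=1.0000, r_2=2.5882, r_3=2.8868, r_4=3.6235, r_5=4.0415 — all match ✓
No second candidate reproduces the full scan.

(x, y, θ) = (3.5, 4.5, 210°)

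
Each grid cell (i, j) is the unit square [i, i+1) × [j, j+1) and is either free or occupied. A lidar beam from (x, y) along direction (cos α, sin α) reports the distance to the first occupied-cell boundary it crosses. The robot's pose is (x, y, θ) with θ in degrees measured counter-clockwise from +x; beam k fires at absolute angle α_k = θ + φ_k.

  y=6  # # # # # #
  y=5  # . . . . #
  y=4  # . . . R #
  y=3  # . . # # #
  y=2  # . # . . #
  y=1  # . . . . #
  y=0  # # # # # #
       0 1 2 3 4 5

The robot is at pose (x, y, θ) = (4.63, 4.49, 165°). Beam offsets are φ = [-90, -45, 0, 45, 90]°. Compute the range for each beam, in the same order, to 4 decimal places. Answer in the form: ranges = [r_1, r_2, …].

beam 1: φ=-90°, α=75°
  d=(0.2588,0.9659)  start (4,4)  tX=1.4296 tY=0.5280  stride 1/|dx|=3.8637 1/|dy|=1.0353
    cross y-line → (4,5), t=0.5280
    cross x-line → (5,5), t=1.4296 (wall)
  → r_1 = 1.4296
beam 2: φ=-45°, α=120°
  d=(-0.5000,0.8660)  start (4,4)  tX=1.2600 tY=0.5889  stride 1/|dx|=2.0000 1/|dy|=1.1547
    cross y-line → (4,5), t=0.5889
    cross x-line → (3,5), t=1.2600
    cross y-line → (3,6), t=1.7436 (wall)
  → r_2 = 1.7436
beam 3: φ=0°, α=165°
  d=(-0.9659,0.2588)  start (4,4)  tX=0.6522 tY=1.9705  stride 1/|dx|=1.0353 1/|dy|=3.8637
    cross x-line → (3,4), t=0.6522
    cross x-line → (2,4), t=1.6875
    cross y-line → (2,5), t=1.9705
    cross x-line → (1,5), t=2.7228
    cross x-line → (0,5), t=3.7581 (wall)
  → r_3 = 3.7581
beam 4: φ=45°, α=210°
  d=(-0.8660,-0.5000)  start (4,4)  tX=0.7275 tY=0.9800  stride 1/|dx|=1.1547 1/|dy|=2.0000
    cross x-line → (3,4), t=0.7275
    cross y-line → (3,3), t=0.9800 (wall)
  → r_4 = 0.9800
beam 5: φ=90°, α=255°
  d=(-0.2588,-0.9659)  start (4,4)  tX=2.4341 tY=0.5073  stride 1/|dx|=3.8637 1/|dy|=1.0353
    cross y-line → (4,3), t=0.5073 (wall)
  → r_5 = 0.5073

ranges = [1.4296, 1.7436, 3.7581, 0.9800, 0.5073]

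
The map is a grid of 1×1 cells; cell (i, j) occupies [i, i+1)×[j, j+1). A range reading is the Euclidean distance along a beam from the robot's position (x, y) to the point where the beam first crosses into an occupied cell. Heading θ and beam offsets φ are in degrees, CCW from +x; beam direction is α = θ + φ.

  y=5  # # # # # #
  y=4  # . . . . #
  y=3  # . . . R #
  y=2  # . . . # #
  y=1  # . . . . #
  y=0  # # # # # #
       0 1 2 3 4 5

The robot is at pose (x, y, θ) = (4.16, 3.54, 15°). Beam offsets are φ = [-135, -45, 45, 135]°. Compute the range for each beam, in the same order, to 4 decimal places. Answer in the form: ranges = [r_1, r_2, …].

beam 1: φ=-135°, α=240°
  dir = (cos 240°, sin 240°) = (-0.5000, -0.8660); from cell (4,3)
  next x-line at t=0.3200, next y-line at t=0.6235; Δt_x=2.0000, Δt_y=1.1547
    x: enter (3,3) at t=0.3200
    y: enter (3,2) at t=0.6235
    y: enter (3,1) at t=1.7782
    x: enter (2,1) at t=2.3200
    y: enter (2,0) at t=2.9329 ← occupied
  → r_1 = 2.9329
beam 2: φ=-45°, α=330°
  dir = (cos 330°, sin 330°) = (0.8660, -0.5000); from cell (4,3)
  next x-line at t=0.9699, next y-line at t=1.0800; Δt_x=1.1547, Δt_y=2.0000
    x: enter (5,3) at t=0.9699 ← occupied
  → r_2 = 0.9699
beam 3: φ=45°, α=60°
  dir = (cos 60°, sin 60°) = (0.5000, 0.8660); from cell (4,3)
  next x-line at t=1.6800, next y-line at t=0.5312; Δt_x=2.0000, Δt_y=1.1547
    y: enter (4,4) at t=0.5312
    x: enter (5,4) at t=1.6800 ← occupied
  → r_3 = 1.6800
beam 4: φ=135°, α=150°
  dir = (cos 150°, sin 150°) = (-0.8660, 0.5000); from cell (4,3)
  next x-line at t=0.1848, next y-line at t=0.9200; Δt_x=1.1547, Δt_y=2.0000
    x: enter (3,3) at t=0.1848
    y: enter (3,4) at t=0.9200
    x: enter (2,4) at t=1.3395
    x: enter (1,4) at t=2.4942
    y: enter (1,5) at t=2.9200 ← occupied
  → r_4 = 2.9200

ranges = [2.9329, 0.9699, 1.6800, 2.9200]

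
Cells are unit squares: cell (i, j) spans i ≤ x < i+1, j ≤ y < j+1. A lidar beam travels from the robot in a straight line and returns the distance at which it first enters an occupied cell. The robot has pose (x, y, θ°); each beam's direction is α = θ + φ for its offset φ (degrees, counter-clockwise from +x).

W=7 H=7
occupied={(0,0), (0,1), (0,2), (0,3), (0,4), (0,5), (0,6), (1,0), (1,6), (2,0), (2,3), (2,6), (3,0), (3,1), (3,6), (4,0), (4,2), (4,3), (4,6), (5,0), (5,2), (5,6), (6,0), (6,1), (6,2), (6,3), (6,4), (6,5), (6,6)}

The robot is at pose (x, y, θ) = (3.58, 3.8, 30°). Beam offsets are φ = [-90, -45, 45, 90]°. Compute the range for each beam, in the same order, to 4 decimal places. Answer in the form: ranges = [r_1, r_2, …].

beam 1: φ=-90°, α=300°
  direction (0.5000, -0.8660); cell (3,3); t to first gridline: x 0.8400, y 0.9238 (then +2.0000 / +1.1547)
    (4,3) via x @ 0.8400  # hit
  → r_1 = 0.8400
beam 2: φ=-45°, α=345°
  direction (0.9659, -0.2588); cell (3,3); t to first gridline: x 0.4348, y 3.0910 (then +1.0353 / +3.8637)
    (4,3) via x @ 0.4348  # hit
  → r_2 = 0.4348
beam 3: φ=45°, α=75°
  direction (0.2588, 0.9659); cell (3,3); t to first gridline: x 1.6228, y 0.2071 (then +3.8637 / +1.0353)
    (3,4) via y @ 0.2071
    (3,5) via y @ 1.2423
    (4,5) via x @ 1.6228
    (4,6) via y @ 2.2776  # hit
  → r_3 = 2.2776
beam 4: φ=90°, α=120°
  direction (-0.5000, 0.8660); cell (3,3); t to first gridline: x 1.1600, y 0.2309 (then +2.0000 / +1.1547)
    (3,4) via y @ 0.2309
    (2,4) via x @ 1.1600
    (2,5) via y @ 1.3856
    (2,6) via y @ 2.5403  # hit
  → r_4 = 2.5403

ranges = [0.8400, 0.4348, 2.2776, 2.5403]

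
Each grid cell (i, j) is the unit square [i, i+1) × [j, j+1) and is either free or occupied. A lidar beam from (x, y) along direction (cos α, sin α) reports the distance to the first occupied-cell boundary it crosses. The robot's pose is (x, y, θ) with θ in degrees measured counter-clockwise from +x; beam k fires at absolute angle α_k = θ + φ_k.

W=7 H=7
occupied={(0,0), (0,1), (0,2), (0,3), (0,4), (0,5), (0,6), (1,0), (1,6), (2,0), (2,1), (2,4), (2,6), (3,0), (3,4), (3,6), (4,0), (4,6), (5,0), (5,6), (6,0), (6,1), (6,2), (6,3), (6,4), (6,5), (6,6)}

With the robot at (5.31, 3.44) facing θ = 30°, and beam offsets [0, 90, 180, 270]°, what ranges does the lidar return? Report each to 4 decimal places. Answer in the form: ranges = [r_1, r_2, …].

ranges = [0.7967, 2.9560, 2.8800, 1.3800]

beam 1: φ=0°, α=30°
  cosα=0.8660 sinα=0.5000 | (5,3) | tMaxX 0.7967 tMaxY 1.1200 | tΔX 1.1547 tΔY 2.0000
    t=0.7967 [x] (6,3) — stop
  → r_1 = 0.7967
beam 2: φ=90°, α=120°
  cosα=-0.5000 sinα=0.8660 | (5,3) | tMaxX 0.6200 tMaxY 0.6466 | tΔX 2.0000 tΔY 1.1547
    t=0.6200 [x] (4,3)
    t=0.6466 [y] (4,4)
    t=1.8013 [y] (4,5)
    t=2.6200 [x] (3,5)
    t=2.9560 [y] (3,6) — stop
  → r_2 = 2.9560
beam 3: φ=180°, α=210°
  cosα=-0.8660 sinα=-0.5000 | (5,3) | tMaxX 0.3580 tMaxY 0.8800 | tΔX 1.1547 tΔY 2.0000
    t=0.3580 [x] (4,3)
    t=0.8800 [y] (4,2)
    t=1.5127 [x] (3,2)
    t=2.6674 [x] (2,2)
    t=2.8800 [y] (2,1) — stop
  → r_3 = 2.8800
beam 4: φ=270°, α=300°
  cosα=0.5000 sinα=-0.8660 | (5,3) | tMaxX 1.3800 tMaxY 0.5081 | tΔX 2.0000 tΔY 1.1547
    t=0.5081 [y] (5,2)
    t=1.3800 [x] (6,2) — stop
  → r_4 = 1.3800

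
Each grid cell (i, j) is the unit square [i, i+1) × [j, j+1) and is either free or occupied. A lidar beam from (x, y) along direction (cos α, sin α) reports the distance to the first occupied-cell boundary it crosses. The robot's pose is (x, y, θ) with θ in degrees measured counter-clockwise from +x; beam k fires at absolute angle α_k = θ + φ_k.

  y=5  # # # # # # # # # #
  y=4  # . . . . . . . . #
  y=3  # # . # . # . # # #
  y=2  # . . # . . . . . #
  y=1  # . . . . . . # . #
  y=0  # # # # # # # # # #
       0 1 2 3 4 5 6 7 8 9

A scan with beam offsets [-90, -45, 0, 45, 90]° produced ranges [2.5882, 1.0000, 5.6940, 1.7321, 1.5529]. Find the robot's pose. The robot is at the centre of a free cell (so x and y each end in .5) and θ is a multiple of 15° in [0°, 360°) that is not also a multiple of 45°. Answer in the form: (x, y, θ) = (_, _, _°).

Enumerate (i+0.5, j+0.5, θ) over the 25 free cells and 16 admissible headings. For each, cast all 5 beams and compare to the given ranges.
  (7.5, 4.5, 240°): beam 1 = 1.0000 ≠ 2.5882 ✗
  (8.5, 2.5, 15°): beam 1 = 1.5529 ≠ 2.5882 ✗
  (8.5, 2.5, 165°): beam 1 = 0.5176 ≠ 2.5882 ✗
  (5.5, 2.5, 165°): beam 1 = 0.5176 ≠ 2.5882 ✗
  …
  (6.5, 2.5, 195°): r_1=2.5882, r_2=1.0000, r_3=5.6940, r_4=1.7321, r_5=1.5529 — all match ✓
Unique over the lattice → pose = (6.5, 2.5, 195°).

(x, y, θ) = (6.5, 2.5, 195°)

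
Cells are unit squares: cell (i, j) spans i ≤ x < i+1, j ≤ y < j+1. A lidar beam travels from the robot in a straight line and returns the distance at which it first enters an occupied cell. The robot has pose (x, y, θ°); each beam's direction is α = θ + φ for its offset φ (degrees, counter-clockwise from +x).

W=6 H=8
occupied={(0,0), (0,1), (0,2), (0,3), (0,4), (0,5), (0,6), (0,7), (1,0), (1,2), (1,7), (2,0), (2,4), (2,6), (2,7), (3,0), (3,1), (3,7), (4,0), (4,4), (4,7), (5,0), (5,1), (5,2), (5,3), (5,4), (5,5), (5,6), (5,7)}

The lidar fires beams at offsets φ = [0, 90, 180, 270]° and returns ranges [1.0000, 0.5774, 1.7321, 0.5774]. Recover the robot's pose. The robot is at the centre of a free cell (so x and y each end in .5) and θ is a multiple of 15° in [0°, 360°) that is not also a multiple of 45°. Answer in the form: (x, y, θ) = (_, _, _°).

(x, y, θ) = (1.5, 4.5, 240°)

Candidates: 19 free-cell centres × 16 headings = 304 poses. Raycast each; keep the one whose scan matches to 4 dp.
  (4.5, 6.5, 210°): beam 1 = 4.0415 ≠ 1.0000 ✗
  (4.5, 6.5, 75°): beam 1 = 0.5176 ≠ 1.0000 ✗
  (2.5, 2.5, 30°): beam 1 = 2.8868 ≠ 1.0000 ✗
  (3.5, 6.5, 300°): beam 1 = 1.7321 ≠ 1.0000 ✗
  …
  (1.5, 4.5, 240°): r_1=1.0000, r_2=0.5774, r_3=1.7321, r_4=0.5774 — all match ✓
No second candidate reproduces the full scan.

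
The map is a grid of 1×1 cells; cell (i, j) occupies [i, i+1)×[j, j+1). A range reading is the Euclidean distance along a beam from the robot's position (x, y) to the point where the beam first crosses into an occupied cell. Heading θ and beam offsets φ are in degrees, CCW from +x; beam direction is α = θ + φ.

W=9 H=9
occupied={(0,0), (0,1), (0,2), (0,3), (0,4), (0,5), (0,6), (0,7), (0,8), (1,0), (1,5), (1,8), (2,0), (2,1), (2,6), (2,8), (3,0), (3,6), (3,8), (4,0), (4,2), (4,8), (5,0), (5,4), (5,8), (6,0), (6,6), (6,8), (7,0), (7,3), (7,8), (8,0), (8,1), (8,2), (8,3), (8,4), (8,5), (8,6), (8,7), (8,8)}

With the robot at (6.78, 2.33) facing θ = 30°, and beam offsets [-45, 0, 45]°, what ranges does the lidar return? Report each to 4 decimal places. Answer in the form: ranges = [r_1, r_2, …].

beam 1: φ=-45°, α=345°
  cosα=0.9659 sinα=-0.2588 | (6,2) | tMaxX 0.2278 tMaxY 1.2750 | tΔX 1.0353 tΔY 3.8637
    t=0.2278 [x] (7,2)
    t=1.2630 [x] (8,2) — stop
  → r_1 = 1.2630
beam 2: φ=0°, α=30°
  cosα=0.8660 sinα=0.5000 | (6,2) | tMaxX 0.2540 tMaxY 1.3400 | tΔX 1.1547 tΔY 2.0000
    t=0.2540 [x] (7,2)
    t=1.3400 [y] (7,3) — stop
  → r_2 = 1.3400
beam 3: φ=45°, α=75°
  cosα=0.2588 sinα=0.9659 | (6,2) | tMaxX 0.8500 tMaxY 0.6936 | tΔX 3.8637 tΔY 1.0353
    t=0.6936 [y] (6,3)
    t=0.8500 [x] (7,3) — stop
  → r_3 = 0.8500

ranges = [1.2630, 1.3400, 0.8500]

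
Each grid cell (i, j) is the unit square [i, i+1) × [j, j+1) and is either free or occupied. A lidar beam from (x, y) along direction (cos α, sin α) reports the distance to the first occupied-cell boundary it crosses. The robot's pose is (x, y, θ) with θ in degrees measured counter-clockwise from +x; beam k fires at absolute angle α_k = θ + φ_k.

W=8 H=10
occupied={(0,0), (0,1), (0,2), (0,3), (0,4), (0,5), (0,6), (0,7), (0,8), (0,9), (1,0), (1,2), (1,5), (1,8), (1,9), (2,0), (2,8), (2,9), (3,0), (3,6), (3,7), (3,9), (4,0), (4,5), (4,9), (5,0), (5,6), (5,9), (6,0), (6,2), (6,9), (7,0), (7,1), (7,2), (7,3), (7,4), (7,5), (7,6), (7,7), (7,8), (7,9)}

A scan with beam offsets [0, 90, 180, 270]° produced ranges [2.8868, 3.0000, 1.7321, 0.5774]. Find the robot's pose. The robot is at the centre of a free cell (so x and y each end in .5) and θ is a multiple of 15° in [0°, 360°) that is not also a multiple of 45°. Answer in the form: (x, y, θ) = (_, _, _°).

(x, y, θ) = (5.5, 2.5, 120°)

Enumerate (i+0.5, j+0.5, θ) over the 39 free cells and 16 admissible headings. For each, cast all 4 beams and compare to the given ranges.
  (1.5, 1.5, 75°): beam 1 = 0.5176 ≠ 2.8868 ✗
  (1.5, 1.5, 165°): beam 1 = 0.5176 ≠ 2.8868 ✗
  (4.5, 2.5, 240°): beam 1 = 1.7321 ≠ 2.8868 ✗
  (4.5, 3.5, 345°): beam 1 = 1.9319 ≠ 2.8868 ✗
  …
  (5.5, 2.5, 120°): r_1=2.8868, r_2=3.0000, r_3=1.7321, r_4=0.5774 — all match ✓
No second candidate reproduces the full scan.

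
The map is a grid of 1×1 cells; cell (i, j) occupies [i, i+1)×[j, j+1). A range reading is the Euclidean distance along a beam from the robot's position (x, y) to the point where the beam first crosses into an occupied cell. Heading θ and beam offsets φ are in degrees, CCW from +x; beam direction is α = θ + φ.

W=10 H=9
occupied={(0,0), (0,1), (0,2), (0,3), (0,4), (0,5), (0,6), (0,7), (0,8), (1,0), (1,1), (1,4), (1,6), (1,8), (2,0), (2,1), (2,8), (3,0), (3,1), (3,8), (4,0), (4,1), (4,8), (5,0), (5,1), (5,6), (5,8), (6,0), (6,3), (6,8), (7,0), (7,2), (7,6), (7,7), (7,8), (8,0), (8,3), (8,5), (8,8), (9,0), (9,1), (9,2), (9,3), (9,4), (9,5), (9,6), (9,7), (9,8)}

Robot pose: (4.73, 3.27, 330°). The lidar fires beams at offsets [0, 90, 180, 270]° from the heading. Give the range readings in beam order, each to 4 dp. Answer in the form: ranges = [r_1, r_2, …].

beam 1: φ=0°, α=330°
  dir = (cos 330°, sin 330°) = (0.8660, -0.5000); from cell (4,3)
  next x-line at t=0.3118, next y-line at t=0.5400; Δt_x=1.1547, Δt_y=2.0000
    x: enter (5,3) at t=0.3118
    y: enter (5,2) at t=0.5400
    x: enter (6,2) at t=1.4665
    y: enter (6,1) at t=2.5400
    x: enter (7,1) at t=2.6212
    x: enter (8,1) at t=3.7759
    y: enter (8,0) at t=4.5400 ← occupied
  → r_1 = 4.5400
beam 2: φ=90°, α=60°
  dir = (cos 60°, sin 60°) = (0.5000, 0.8660); from cell (4,3)
  next x-line at t=0.5400, next y-line at t=0.8429; Δt_x=2.0000, Δt_y=1.1547
    x: enter (5,3) at t=0.5400
    y: enter (5,4) at t=0.8429
    y: enter (5,5) at t=1.9976
    x: enter (6,5) at t=2.5400
    y: enter (6,6) at t=3.1523
    y: enter (6,7) at t=4.3070
    x: enter (7,7) at t=4.5400 ← occupied
  → r_2 = 4.5400
beam 3: φ=180°, α=150°
  dir = (cos 150°, sin 150°) = (-0.8660, 0.5000); from cell (4,3)
  next x-line at t=0.8429, next y-line at t=1.4600; Δt_x=1.1547, Δt_y=2.0000
    x: enter (3,3) at t=0.8429
    y: enter (3,4) at t=1.4600
    x: enter (2,4) at t=1.9976
    x: enter (1,4) at t=3.1523 ← occupied
  → r_3 = 3.1523
beam 4: φ=270°, α=240°
  dir = (cos 240°, sin 240°) = (-0.5000, -0.8660); from cell (4,3)
  next x-line at t=1.4600, next y-line at t=0.3118; Δt_x=2.0000, Δt_y=1.1547
    y: enter (4,2) at t=0.3118
    x: enter (3,2) at t=1.4600
    y: enter (3,1) at t=1.4665 ← occupied
  → r_4 = 1.4665

ranges = [4.5400, 4.5400, 3.1523, 1.4665]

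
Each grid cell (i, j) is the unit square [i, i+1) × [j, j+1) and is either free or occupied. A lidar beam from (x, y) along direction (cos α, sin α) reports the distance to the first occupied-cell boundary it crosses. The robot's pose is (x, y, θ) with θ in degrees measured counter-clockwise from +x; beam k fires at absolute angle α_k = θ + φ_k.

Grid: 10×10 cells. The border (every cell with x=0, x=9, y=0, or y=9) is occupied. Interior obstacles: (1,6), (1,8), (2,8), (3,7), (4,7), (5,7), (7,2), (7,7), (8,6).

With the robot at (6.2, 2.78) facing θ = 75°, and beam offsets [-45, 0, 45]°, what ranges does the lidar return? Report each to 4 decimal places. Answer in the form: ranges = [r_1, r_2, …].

ranges = [3.2332, 4.3689, 4.8728]

beam 1: φ=-45°, α=30°
  direction (0.8660, 0.5000); cell (6,2); t to first gridline: x 0.9238, y 0.4400 (then +1.1547 / +2.0000)
    (6,3) via y @ 0.4400
    (7,3) via x @ 0.9238
    (8,3) via x @ 2.0785
    (8,4) via y @ 2.4400
    (9,4) via x @ 3.2332  # hit
  → r_1 = 3.2332
beam 2: φ=0°, α=75°
  direction (0.2588, 0.9659); cell (6,2); t to first gridline: x 3.0910, y 0.2278 (then +3.8637 / +1.0353)
    (6,3) via y @ 0.2278
    (6,4) via y @ 1.2630
    (6,5) via y @ 2.2983
    (7,5) via x @ 3.0910
    (7,6) via y @ 3.3336
    (7,7) via y @ 4.3689  # hit
  → r_2 = 4.3689
beam 3: φ=45°, α=120°
  direction (-0.5000, 0.8660); cell (6,2); t to first gridline: x 0.4000, y 0.2540 (then +2.0000 / +1.1547)
    (6,3) via y @ 0.2540
    (5,3) via x @ 0.4000
    (5,4) via y @ 1.4087
    (4,4) via x @ 2.4000
    (4,5) via y @ 2.5634
    (4,6) via y @ 3.7181
    (3,6) via x @ 4.4000
    (3,7) via y @ 4.8728  # hit
  → r_3 = 4.8728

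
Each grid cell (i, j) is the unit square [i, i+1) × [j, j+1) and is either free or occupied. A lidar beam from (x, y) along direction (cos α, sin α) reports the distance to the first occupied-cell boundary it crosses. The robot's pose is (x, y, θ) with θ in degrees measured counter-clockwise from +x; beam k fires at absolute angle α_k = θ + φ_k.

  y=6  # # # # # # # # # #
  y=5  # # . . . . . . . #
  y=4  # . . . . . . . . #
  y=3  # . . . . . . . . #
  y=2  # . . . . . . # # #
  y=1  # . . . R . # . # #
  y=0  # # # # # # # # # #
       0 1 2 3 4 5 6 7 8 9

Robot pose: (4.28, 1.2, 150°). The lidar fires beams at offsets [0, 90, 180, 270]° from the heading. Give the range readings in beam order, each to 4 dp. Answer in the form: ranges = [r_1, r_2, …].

beam 1: φ=0°, α=150°
  d=(-0.8660,0.5000)  start (4,1)  tX=0.3233 tY=1.6000  stride 1/|dx|=1.1547 1/|dy|=2.0000
    cross x-line → (3,1), t=0.3233
    cross x-line → (2,1), t=1.4780
    cross y-line → (2,2), t=1.6000
    cross x-line → (1,2), t=2.6327
    cross y-line → (1,3), t=3.6000
    cross x-line → (0,3), t=3.7874 (wall)
  → r_1 = 3.7874
beam 2: φ=90°, α=240°
  d=(-0.5000,-0.8660)  start (4,1)  tX=0.5600 tY=0.2309  stride 1/|dx|=2.0000 1/|dy|=1.1547
    cross y-line → (4,0), t=0.2309 (wall)
  → r_2 = 0.2309
beam 3: φ=180°, α=330°
  d=(0.8660,-0.5000)  start (4,1)  tX=0.8314 tY=0.4000  stride 1/|dx|=1.1547 1/|dy|=2.0000
    cross y-line → (4,0), t=0.4000 (wall)
  → r_3 = 0.4000
beam 4: φ=270°, α=60°
  d=(0.5000,0.8660)  start (4,1)  tX=1.4400 tY=0.9238  stride 1/|dx|=2.0000 1/|dy|=1.1547
    cross y-line → (4,2), t=0.9238
    cross x-line → (5,2), t=1.4400
    cross y-line → (5,3), t=2.0785
    cross y-line → (5,4), t=3.2332
    cross x-line → (6,4), t=3.4400
    cross y-line → (6,5), t=4.3879
    cross x-line → (7,5), t=5.4400
    cross y-line → (7,6), t=5.5426 (wall)
  → r_4 = 5.5426

ranges = [3.7874, 0.2309, 0.4000, 5.5426]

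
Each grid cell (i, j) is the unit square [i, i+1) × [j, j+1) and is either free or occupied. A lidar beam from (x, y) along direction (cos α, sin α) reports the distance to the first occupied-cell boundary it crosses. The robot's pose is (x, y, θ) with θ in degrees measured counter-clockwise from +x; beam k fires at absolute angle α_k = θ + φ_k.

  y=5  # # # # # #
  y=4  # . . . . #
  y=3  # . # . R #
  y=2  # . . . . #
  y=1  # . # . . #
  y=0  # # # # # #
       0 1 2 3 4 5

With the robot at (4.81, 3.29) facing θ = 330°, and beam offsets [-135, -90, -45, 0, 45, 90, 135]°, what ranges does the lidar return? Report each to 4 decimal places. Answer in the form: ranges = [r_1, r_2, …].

ranges = [3.9444, 2.6443, 0.7341, 0.2194, 0.1967, 0.3800, 1.7703]

beam 1: φ=-135°, α=195°
  cosα=-0.9659 sinα=-0.2588 | (4,3) | tMaxX 0.8386 tMaxY 1.1205 | tΔX 1.0353 tΔY 3.8637
    t=0.8386 [x] (3,3)
    t=1.1205 [y] (3,2)
    t=1.8738 [x] (2,2)
    t=2.9091 [x] (1,2)
    t=3.9444 [x] (0,2) — stop
  → r_1 = 3.9444
beam 2: φ=-90°, α=240°
  cosα=-0.5000 sinα=-0.8660 | (4,3) | tMaxX 1.6200 tMaxY 0.3349 | tΔX 2.0000 tΔY 1.1547
    t=0.3349 [y] (4,2)
    t=1.4896 [y] (4,1)
    t=1.6200 [x] (3,1)
    t=2.6443 [y] (3,0) — stop
  → r_2 = 2.6443
beam 3: φ=-45°, α=285°
  cosα=0.2588 sinα=-0.9659 | (4,3) | tMaxX 0.7341 tMaxY 0.3002 | tΔX 3.8637 tΔY 1.0353
    t=0.3002 [y] (4,2)
    t=0.7341 [x] (5,2) — stop
  → r_3 = 0.7341
beam 4: φ=0°, α=330°
  cosα=0.8660 sinα=-0.5000 | (4,3) | tMaxX 0.2194 tMaxY 0.5800 | tΔX 1.1547 tΔY 2.0000
    t=0.2194 [x] (5,3) — stop
  → r_4 = 0.2194
beam 5: φ=45°, α=15°
  cosα=0.9659 sinα=0.2588 | (4,3) | tMaxX 0.1967 tMaxY 2.7432 | tΔX 1.0353 tΔY 3.8637
    t=0.1967 [x] (5,3) — stop
  → r_5 = 0.1967
beam 6: φ=90°, α=60°
  cosα=0.5000 sinα=0.8660 | (4,3) | tMaxX 0.3800 tMaxY 0.8198 | tΔX 2.0000 tΔY 1.1547
    t=0.3800 [x] (5,3) — stop
  → r_6 = 0.3800
beam 7: φ=135°, α=105°
  cosα=-0.2588 sinα=0.9659 | (4,3) | tMaxX 3.1296 tMaxY 0.7350 | tΔX 3.8637 tΔY 1.0353
    t=0.7350 [y] (4,4)
    t=1.7703 [y] (4,5) — stop
  → r_7 = 1.7703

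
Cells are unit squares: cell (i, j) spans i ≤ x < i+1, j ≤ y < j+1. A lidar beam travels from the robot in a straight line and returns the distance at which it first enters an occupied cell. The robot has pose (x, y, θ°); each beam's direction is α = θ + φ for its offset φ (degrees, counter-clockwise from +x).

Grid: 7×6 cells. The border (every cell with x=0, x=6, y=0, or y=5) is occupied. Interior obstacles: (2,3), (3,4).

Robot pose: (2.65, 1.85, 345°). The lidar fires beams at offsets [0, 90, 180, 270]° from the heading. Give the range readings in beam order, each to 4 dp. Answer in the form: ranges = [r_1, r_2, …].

beam 1: φ=0°, α=345°
  cosα=0.9659 sinα=-0.2588 | (2,1) | tMaxX 0.3623 tMaxY 3.2841 | tΔX 1.0353 tΔY 3.8637
    t=0.3623 [x] (3,1)
    t=1.3976 [x] (4,1)
    t=2.4329 [x] (5,1)
    t=3.2841 [y] (5,0) — stop
  → r_1 = 3.2841
beam 2: φ=90°, α=75°
  cosα=0.2588 sinα=0.9659 | (2,1) | tMaxX 1.3523 tMaxY 0.1553 | tΔX 3.8637 tΔY 1.0353
    t=0.1553 [y] (2,2)
    t=1.1906 [y] (2,3) — stop
  → r_2 = 1.1906
beam 3: φ=180°, α=165°
  cosα=-0.9659 sinα=0.2588 | (2,1) | tMaxX 0.6729 tMaxY 0.5796 | tΔX 1.0353 tΔY 3.8637
    t=0.5796 [y] (2,2)
    t=0.6729 [x] (1,2)
    t=1.7082 [x] (0,2) — stop
  → r_3 = 1.7082
beam 4: φ=270°, α=255°
  cosα=-0.2588 sinα=-0.9659 | (2,1) | tMaxX 2.5114 tMaxY 0.8800 | tΔX 3.8637 tΔY 1.0353
    t=0.8800 [y] (2,0) — stop
  → r_4 = 0.8800

ranges = [3.2841, 1.1906, 1.7082, 0.8800]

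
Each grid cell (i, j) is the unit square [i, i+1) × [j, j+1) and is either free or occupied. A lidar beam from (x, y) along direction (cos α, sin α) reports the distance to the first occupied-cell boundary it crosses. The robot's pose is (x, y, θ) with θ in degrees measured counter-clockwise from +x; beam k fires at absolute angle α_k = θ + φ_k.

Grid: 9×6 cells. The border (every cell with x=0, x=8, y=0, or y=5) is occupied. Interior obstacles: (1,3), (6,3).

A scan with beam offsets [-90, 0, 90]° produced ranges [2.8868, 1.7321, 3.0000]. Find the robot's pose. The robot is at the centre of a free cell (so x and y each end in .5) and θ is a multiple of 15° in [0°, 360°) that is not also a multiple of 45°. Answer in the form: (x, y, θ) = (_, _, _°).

Enumerate (i+0.5, j+0.5, θ) over the 26 free cells and 16 admissible headings. For each, cast all 3 beams and compare to the given ranges.
  (3.5, 4.5, 210°): beam 1 = 0.5774 ≠ 2.8868 ✗
  (7.5, 2.5, 330°): beam 1 = 1.7321 ≠ 2.8868 ✗
  (2.5, 2.5, 30°): beam 1 = 1.7321 ≠ 2.8868 ✗
  …
  (4.5, 2.5, 240°): r_1=2.8868, r_2=1.7321, r_3=3.0000 — all match ✓
Unique over the lattice → pose = (4.5, 2.5, 240°).

(x, y, θ) = (4.5, 2.5, 240°)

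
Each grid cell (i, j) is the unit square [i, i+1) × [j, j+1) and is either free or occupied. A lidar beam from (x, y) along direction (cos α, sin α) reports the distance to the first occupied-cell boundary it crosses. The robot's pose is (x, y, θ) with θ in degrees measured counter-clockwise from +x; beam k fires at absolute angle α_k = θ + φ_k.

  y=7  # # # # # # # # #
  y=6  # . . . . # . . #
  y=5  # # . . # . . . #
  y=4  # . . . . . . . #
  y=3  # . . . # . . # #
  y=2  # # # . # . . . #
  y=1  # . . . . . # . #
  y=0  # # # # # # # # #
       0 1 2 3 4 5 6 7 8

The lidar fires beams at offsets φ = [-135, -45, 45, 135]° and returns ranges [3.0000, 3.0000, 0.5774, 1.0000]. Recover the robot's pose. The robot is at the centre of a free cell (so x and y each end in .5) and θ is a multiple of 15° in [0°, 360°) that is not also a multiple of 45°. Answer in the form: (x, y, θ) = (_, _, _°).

(x, y, θ) = (6.5, 2.5, 255°)

Candidates: 33 free-cell centres × 16 headings = 528 poses. Raycast each; keep the one whose scan matches to 4 dp.
  (7.5, 5.5, 345°): beam 2 = 1.0000 ≠ 3.0000 ✗
  (2.5, 4.5, 255°): beam 1 = 1.0000 ≠ 3.0000 ✗
  (1.5, 4.5, 105°): beam 1 = 2.8868 ≠ 3.0000 ✗
  (4.5, 6.5, 165°): beam 1 = 0.5774 ≠ 3.0000 ✗
  (7.5, 4.5, 165°): beam 1 = 0.5774 ≠ 3.0000 ✗
  …
  (6.5, 2.5, 255°): r_1=3.0000, r_2=3.0000, r_3=0.5774, r_4=1.0000 — all match ✓
Unique over the lattice → pose = (6.5, 2.5, 255°).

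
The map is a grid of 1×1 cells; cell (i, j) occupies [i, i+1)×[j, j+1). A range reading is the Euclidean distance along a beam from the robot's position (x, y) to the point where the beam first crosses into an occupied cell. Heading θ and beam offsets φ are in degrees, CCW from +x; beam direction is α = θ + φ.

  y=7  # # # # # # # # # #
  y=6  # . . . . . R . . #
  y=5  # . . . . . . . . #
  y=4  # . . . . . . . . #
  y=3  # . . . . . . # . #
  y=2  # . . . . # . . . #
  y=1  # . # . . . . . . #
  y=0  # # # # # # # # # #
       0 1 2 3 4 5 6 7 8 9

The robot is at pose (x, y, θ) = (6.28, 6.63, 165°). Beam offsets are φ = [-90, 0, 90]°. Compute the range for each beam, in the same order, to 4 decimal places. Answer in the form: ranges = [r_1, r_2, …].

beam 1: φ=-90°, α=75°
  cosα=0.2588 sinα=0.9659 | (6,6) | tMaxX 2.7819 tMaxY 0.3831 | tΔX 3.8637 tΔY 1.0353
    t=0.3831 [y] (6,7) — stop
  → r_1 = 0.3831
beam 2: φ=0°, α=165°
  cosα=-0.9659 sinα=0.2588 | (6,6) | tMaxX 0.2899 tMaxY 1.4296 | tΔX 1.0353 tΔY 3.8637
    t=0.2899 [x] (5,6)
    t=1.3252 [x] (4,6)
    t=1.4296 [y] (4,7) — stop
  → r_2 = 1.4296
beam 3: φ=90°, α=255°
  cosα=-0.2588 sinα=-0.9659 | (6,6) | tMaxX 1.0818 tMaxY 0.6522 | tΔX 3.8637 tΔY 1.0353
    t=0.6522 [y] (6,5)
    t=1.0818 [x] (5,5)
    t=1.6875 [y] (5,4)
    t=2.7228 [y] (5,3)
    t=3.7581 [y] (5,2) — stop
  → r_3 = 3.7581

ranges = [0.3831, 1.4296, 3.7581]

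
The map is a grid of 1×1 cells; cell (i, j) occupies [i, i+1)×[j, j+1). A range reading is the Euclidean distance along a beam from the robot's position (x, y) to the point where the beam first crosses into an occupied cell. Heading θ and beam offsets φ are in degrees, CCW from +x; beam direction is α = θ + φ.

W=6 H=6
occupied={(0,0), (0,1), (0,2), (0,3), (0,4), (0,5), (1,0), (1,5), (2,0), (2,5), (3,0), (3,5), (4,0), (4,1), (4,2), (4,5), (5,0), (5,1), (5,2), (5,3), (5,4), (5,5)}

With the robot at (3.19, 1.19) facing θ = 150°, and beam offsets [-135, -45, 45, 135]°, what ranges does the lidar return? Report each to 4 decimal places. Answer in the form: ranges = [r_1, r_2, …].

ranges = [0.8386, 3.9444, 0.7341, 0.1967]

beam 1: φ=-135°, α=15°
  direction (0.9659, 0.2588); cell (3,1); t to first gridline: x 0.8386, y 3.1296 (then +1.0353 / +3.8637)
    (4,1) via x @ 0.8386  # hit
  → r_1 = 0.8386
beam 2: φ=-45°, α=105°
  direction (-0.2588, 0.9659); cell (3,1); t to first gridline: x 0.7341, y 0.8386 (then +3.8637 / +1.0353)
    (2,1) via x @ 0.7341
    (2,2) via y @ 0.8386
    (2,3) via y @ 1.8738
    (2,4) via y @ 2.9091
    (2,5) via y @ 3.9444  # hit
  → r_2 = 3.9444
beam 3: φ=45°, α=195°
  direction (-0.9659, -0.2588); cell (3,1); t to first gridline: x 0.1967, y 0.7341 (then +1.0353 / +3.8637)
    (2,1) via x @ 0.1967
    (2,0) via y @ 0.7341  # hit
  → r_3 = 0.7341
beam 4: φ=135°, α=285°
  direction (0.2588, -0.9659); cell (3,1); t to first gridline: x 3.1296, y 0.1967 (then +3.8637 / +1.0353)
    (3,0) via y @ 0.1967  # hit
  → r_4 = 0.1967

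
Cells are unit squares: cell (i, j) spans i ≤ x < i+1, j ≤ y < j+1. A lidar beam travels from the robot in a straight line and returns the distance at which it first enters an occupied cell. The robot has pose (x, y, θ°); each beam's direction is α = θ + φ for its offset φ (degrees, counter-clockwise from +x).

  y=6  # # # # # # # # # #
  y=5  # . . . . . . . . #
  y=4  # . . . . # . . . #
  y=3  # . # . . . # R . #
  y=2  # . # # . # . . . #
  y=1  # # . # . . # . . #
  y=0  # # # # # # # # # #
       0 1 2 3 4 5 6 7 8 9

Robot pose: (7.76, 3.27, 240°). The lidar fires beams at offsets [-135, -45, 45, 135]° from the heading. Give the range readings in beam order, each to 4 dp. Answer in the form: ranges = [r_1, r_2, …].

ranges = [2.8263, 0.7868, 2.3501, 1.2837]

beam 1: φ=-135°, α=105°
  dir = (cos 105°, sin 105°) = (-0.2588, 0.9659); from cell (7,3)
  next x-line at t=2.9364, next y-line at t=0.7558; Δt_x=3.8637, Δt_y=1.0353
    y: enter (7,4) at t=0.7558
    y: enter (7,5) at t=1.7910
    y: enter (7,6) at t=2.8263 ← occupied
  → r_1 = 2.8263
beam 2: φ=-45°, α=195°
  dir = (cos 195°, sin 195°) = (-0.9659, -0.2588); from cell (7,3)
  next x-line at t=0.7868, next y-line at t=1.0432; Δt_x=1.0353, Δt_y=3.8637
    x: enter (6,3) at t=0.7868 ← occupied
  → r_2 = 0.7868
beam 3: φ=45°, α=285°
  dir = (cos 285°, sin 285°) = (0.2588, -0.9659); from cell (7,3)
  next x-line at t=0.9273, next y-line at t=0.2795; Δt_x=3.8637, Δt_y=1.0353
    y: enter (7,2) at t=0.2795
    x: enter (8,2) at t=0.9273
    y: enter (8,1) at t=1.3148
    y: enter (8,0) at t=2.3501 ← occupied
  → r_3 = 2.3501
beam 4: φ=135°, α=15°
  dir = (cos 15°, sin 15°) = (0.9659, 0.2588); from cell (7,3)
  next x-line at t=0.2485, next y-line at t=2.8205; Δt_x=1.0353, Δt_y=3.8637
    x: enter (8,3) at t=0.2485
    x: enter (9,3) at t=1.2837 ← occupied
  → r_4 = 1.2837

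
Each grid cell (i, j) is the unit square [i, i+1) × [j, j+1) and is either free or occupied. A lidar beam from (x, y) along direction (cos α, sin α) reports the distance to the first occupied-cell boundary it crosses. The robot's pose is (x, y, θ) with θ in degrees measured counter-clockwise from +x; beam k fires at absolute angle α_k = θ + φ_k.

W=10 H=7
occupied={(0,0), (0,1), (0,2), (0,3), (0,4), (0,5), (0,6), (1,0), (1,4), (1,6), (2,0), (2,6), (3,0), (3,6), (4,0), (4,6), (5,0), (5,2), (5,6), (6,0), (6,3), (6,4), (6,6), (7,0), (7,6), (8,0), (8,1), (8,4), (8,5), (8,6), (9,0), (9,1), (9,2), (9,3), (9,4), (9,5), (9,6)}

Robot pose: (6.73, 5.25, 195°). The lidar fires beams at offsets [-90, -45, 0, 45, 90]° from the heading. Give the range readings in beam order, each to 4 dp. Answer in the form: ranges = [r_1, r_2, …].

ranges = [0.7765, 1.5000, 5.9321, 0.2887, 0.2588]

beam 1: φ=-90°, α=105°
  d=(-0.2588,0.9659)  start (6,5)  tX=2.8205 tY=0.7765  stride 1/|dx|=3.8637 1/|dy|=1.0353
    cross y-line → (6,6), t=0.7765 (wall)
  → r_1 = 0.7765
beam 2: φ=-45°, α=150°
  d=(-0.8660,0.5000)  start (6,5)  tX=0.8429 tY=1.5000  stride 1/|dx|=1.1547 1/|dy|=2.0000
    cross x-line → (5,5), t=0.8429
    cross y-line → (5,6), t=1.5000 (wall)
  → r_2 = 1.5000
beam 3: φ=0°, α=195°
  d=(-0.9659,-0.2588)  start (6,5)  tX=0.7558 tY=0.9659  stride 1/|dx|=1.0353 1/|dy|=3.8637
    cross x-line → (5,5), t=0.7558
    cross y-line → (5,4), t=0.9659
    cross x-line → (4,4), t=1.7910
    cross x-line → (3,4), t=2.8263
    cross x-line → (2,4), t=3.8616
    cross y-line → (2,3), t=4.8296
    cross x-line → (1,3), t=4.8969
    cross x-line → (0,3), t=5.9321 (wall)
  → r_3 = 5.9321
beam 4: φ=45°, α=240°
  d=(-0.5000,-0.8660)  start (6,5)  tX=1.4600 tY=0.2887  stride 1/|dx|=2.0000 1/|dy|=1.1547
    cross y-line → (6,4), t=0.2887 (wall)
  → r_4 = 0.2887
beam 5: φ=90°, α=285°
  d=(0.2588,-0.9659)  start (6,5)  tX=1.0432 tY=0.2588  stride 1/|dx|=3.8637 1/|dy|=1.0353
    cross y-line → (6,4), t=0.2588 (wall)
  → r_5 = 0.2588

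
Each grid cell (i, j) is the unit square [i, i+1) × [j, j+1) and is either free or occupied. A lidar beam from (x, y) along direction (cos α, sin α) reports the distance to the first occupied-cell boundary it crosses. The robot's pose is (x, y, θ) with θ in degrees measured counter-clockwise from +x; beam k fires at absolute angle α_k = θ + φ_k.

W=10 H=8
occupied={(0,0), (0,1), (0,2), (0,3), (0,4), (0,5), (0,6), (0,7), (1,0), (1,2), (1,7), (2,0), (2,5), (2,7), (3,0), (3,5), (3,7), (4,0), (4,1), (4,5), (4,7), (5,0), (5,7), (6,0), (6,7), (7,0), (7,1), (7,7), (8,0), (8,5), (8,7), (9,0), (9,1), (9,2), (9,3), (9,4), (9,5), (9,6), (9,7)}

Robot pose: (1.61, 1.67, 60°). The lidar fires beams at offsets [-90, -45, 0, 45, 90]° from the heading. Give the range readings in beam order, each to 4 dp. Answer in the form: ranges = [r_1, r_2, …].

beam 1: φ=-90°, α=330°
  dir = (cos 330°, sin 330°) = (0.8660, -0.5000); from cell (1,1)
  next x-line at t=0.4503, next y-line at t=1.3400; Δt_x=1.1547, Δt_y=2.0000
    x: enter (2,1) at t=0.4503
    y: enter (2,0) at t=1.3400 ← occupied
  → r_1 = 1.3400
beam 2: φ=-45°, α=15°
  dir = (cos 15°, sin 15°) = (0.9659, 0.2588); from cell (1,1)
  next x-line at t=0.4038, next y-line at t=1.2750; Δt_x=1.0353, Δt_y=3.8637
    x: enter (2,1) at t=0.4038
    y: enter (2,2) at t=1.2750
    x: enter (3,2) at t=1.4390
    x: enter (4,2) at t=2.4743
    x: enter (5,2) at t=3.5096
    x: enter (6,2) at t=4.5449
    y: enter (6,3) at t=5.1387
    x: enter (7,3) at t=5.5801
    x: enter (8,3) at t=6.6154
    x: enter (9,3) at t=7.6507 ← occupied
  → r_2 = 7.6507
beam 3: φ=0°, α=60°
  dir = (cos 60°, sin 60°) = (0.5000, 0.8660); from cell (1,1)
  next x-line at t=0.7800, next y-line at t=0.3811; Δt_x=2.0000, Δt_y=1.1547
    y: enter (1,2) at t=0.3811 ← occupied
  → r_3 = 0.3811
beam 4: φ=45°, α=105°
  dir = (cos 105°, sin 105°) = (-0.2588, 0.9659); from cell (1,1)
  next x-line at t=2.3569, next y-line at t=0.3416; Δt_x=3.8637, Δt_y=1.0353
    y: enter (1,2) at t=0.3416 ← occupied
  → r_4 = 0.3416
beam 5: φ=90°, α=150°
  dir = (cos 150°, sin 150°) = (-0.8660, 0.5000); from cell (1,1)
  next x-line at t=0.7044, next y-line at t=0.6600; Δt_x=1.1547, Δt_y=2.0000
    y: enter (1,2) at t=0.6600 ← occupied
  → r_5 = 0.6600

ranges = [1.3400, 7.6507, 0.3811, 0.3416, 0.6600]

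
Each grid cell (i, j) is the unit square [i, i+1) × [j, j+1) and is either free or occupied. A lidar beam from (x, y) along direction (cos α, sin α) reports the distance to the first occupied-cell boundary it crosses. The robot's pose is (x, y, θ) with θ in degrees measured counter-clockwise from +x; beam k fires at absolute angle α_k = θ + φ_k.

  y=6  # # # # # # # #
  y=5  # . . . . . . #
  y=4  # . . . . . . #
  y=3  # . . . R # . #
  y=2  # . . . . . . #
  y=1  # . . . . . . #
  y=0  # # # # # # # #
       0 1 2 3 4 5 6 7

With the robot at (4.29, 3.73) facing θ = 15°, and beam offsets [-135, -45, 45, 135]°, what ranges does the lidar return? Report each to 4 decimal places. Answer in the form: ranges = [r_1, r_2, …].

ranges = [3.1523, 0.8198, 2.6212, 3.7990]

beam 1: φ=-135°, α=240°
  direction (-0.5000, -0.8660); cell (4,3); t to first gridline: x 0.5800, y 0.8429 (then +2.0000 / +1.1547)
    (3,3) via x @ 0.5800
    (3,2) via y @ 0.8429
    (3,1) via y @ 1.9976
    (2,1) via x @ 2.5800
    (2,0) via y @ 3.1523  # hit
  → r_1 = 3.1523
beam 2: φ=-45°, α=330°
  direction (0.8660, -0.5000); cell (4,3); t to first gridline: x 0.8198, y 1.4600 (then +1.1547 / +2.0000)
    (5,3) via x @ 0.8198  # hit
  → r_2 = 0.8198
beam 3: φ=45°, α=60°
  direction (0.5000, 0.8660); cell (4,3); t to first gridline: x 1.4200, y 0.3118 (then +2.0000 / +1.1547)
    (4,4) via y @ 0.3118
    (5,4) via x @ 1.4200
    (5,5) via y @ 1.4665
    (5,6) via y @ 2.6212  # hit
  → r_3 = 2.6212
beam 4: φ=135°, α=150°
  direction (-0.8660, 0.5000); cell (4,3); t to first gridline: x 0.3349, y 0.5400 (then +1.1547 / +2.0000)
    (3,3) via x @ 0.3349
    (3,4) via y @ 0.5400
    (2,4) via x @ 1.4896
    (2,5) via y @ 2.5400
    (1,5) via x @ 2.6443
    (0,5) via x @ 3.7990  # hit
  → r_4 = 3.7990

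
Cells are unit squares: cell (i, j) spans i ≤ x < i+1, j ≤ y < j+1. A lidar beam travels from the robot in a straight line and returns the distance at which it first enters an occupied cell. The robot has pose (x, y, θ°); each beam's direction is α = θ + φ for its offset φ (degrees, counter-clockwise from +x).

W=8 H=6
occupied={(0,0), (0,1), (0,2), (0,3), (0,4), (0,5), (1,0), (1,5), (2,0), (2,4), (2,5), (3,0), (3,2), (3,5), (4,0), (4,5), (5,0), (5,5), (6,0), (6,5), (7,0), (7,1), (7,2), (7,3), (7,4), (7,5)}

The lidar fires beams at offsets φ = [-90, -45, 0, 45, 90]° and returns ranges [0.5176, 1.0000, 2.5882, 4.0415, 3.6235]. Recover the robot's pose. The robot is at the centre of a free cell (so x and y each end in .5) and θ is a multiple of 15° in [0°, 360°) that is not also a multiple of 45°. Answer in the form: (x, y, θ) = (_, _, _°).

(x, y, θ) = (4.5, 1.5, 15°)

Candidates: 22 free-cell centres × 16 headings = 352 poses. Raycast each; keep the one whose scan matches to 4 dp.
  (6.5, 1.5, 255°): beam 1 = 2.5882 ≠ 0.5176 ✗
  (1.5, 1.5, 345°): beam 2 = 0.5774 ≠ 1.0000 ✗
  (1.5, 4.5, 150°): beam 1 = 0.5774 ≠ 0.5176 ✗
  …
  (4.5, 1.5, 15°): r_1=0.5176, r_2=1.0000, r_3=2.5882, r_4=4.0415, r_5=3.6235 — all match ✓
No second candidate reproduces the full scan.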